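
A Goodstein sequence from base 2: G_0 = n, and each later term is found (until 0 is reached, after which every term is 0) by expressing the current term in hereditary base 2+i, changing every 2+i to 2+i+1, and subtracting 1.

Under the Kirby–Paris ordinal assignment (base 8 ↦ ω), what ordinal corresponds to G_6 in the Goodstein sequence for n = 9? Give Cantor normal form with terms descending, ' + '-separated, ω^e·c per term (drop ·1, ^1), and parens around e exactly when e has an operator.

ω^ω·3 + ω^3·3 + ω^2·3 + ω·2 + 7

G_0=9  [base 2] 2^(2 + 1) + 1  →[2↦3]→  3^(3 + 1) + 1 = 82  −1 ⇒ G_1=81
G_1=81  [base 3] 3^(3 + 1)  →[3↦4]→  4^(4 + 1) = 1024  −1 ⇒ G_2=1023
G_2=1023  [base 4] 3·4^4 + 3·4^3 + 3·4^2 + 3·4 + 3  →[4↦5]→  3·5^5 + 3·5^3 + 3·5^2 + 3·5 + 3 = 9843  −1 ⇒ G_3=9842
G_3=9842  [base 5] 3·5^5 + 3·5^3 + 3·5^2 + 3·5 + 2  →[5↦6]→  3·6^6 + 3·6^3 + 3·6^2 + 3·6 + 2 = 140744  −1 ⇒ G_4=140743
G_4=140743  [base 6] 3·6^6 + 3·6^3 + 3·6^2 + 3·6 + 1  →[6↦7]→  3·7^7 + 3·7^3 + 3·7^2 + 3·7 + 1 = 2471827  −1 ⇒ G_5=2471826
G_5=2471826  [base 7] 3·7^7 + 3·7^3 + 3·7^2 + 3·7  →[7↦8]→  3·8^8 + 3·8^3 + 3·8^2 + 3·8 = 50333400  −1 ⇒ G_6=50333399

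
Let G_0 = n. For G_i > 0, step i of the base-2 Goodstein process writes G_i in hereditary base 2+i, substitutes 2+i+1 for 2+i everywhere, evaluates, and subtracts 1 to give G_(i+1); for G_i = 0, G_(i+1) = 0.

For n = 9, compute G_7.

1162263921

base 2: 9 = 2^(2 + 1) + 1; at 3: 3^(3 + 1) + 1 = 82; next = 81
base 3: 81 = 3^(3 + 1); at 4: 4^(4 + 1) = 1024; next = 1023
base 4: 1023 = 3·4^4 + 3·4^3 + 3·4^2 + 3·4 + 3; at 5: 3·5^5 + 3·5^3 + 3·5^2 + 3·5 + 3 = 9843; next = 9842
base 5: 9842 = 3·5^5 + 3·5^3 + 3·5^2 + 3·5 + 2; at 6: 3·6^6 + 3·6^3 + 3·6^2 + 3·6 + 2 = 140744; next = 140743
base 6: 140743 = 3·6^6 + 3·6^3 + 3·6^2 + 3·6 + 1; at 7: 3·7^7 + 3·7^3 + 3·7^2 + 3·7 + 1 = 2471827; next = 2471826
base 7: 2471826 = 3·7^7 + 3·7^3 + 3·7^2 + 3·7; at 8: 3·8^8 + 3·8^3 + 3·8^2 + 3·8 = 50333400; next = 50333399
base 8: 50333399 = 3·8^8 + 3·8^3 + 3·8^2 + 2·8 + 7; at 9: 3·9^9 + 3·9^3 + 3·9^2 + 2·9 + 7 = 1162263922; next = 1162263921
base 9: 1162263921 = 3·9^9 + 3·9^3 + 3·9^2 + 2·9 + 6; at 10: 3·10^10 + 3·10^3 + 3·10^2 + 2·10 + 6 = 30000003326; next = 30000003325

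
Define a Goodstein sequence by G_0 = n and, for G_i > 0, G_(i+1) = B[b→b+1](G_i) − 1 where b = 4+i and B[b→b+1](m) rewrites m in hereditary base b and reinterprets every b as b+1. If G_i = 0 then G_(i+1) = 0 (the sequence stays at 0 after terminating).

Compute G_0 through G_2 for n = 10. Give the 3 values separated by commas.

(0) 10|_4 = 2·4 + 2 ↦ 2·5 + 2|_5 = 12 ⇒ 11
(1) 11|_5 = 2·5 + 1 ↦ 2·6 + 1|_6 = 13 ⇒ 12

10, 11, 12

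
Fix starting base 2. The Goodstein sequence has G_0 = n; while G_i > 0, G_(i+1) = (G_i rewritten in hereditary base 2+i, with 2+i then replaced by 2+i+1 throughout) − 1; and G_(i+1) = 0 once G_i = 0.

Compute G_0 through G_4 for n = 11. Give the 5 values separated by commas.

step 0: 11 = 2^(2 + 1) + 2 + 1; sub 3 for 2: 3^(3 + 1) + 3 + 1; = 85; G_1 = 85−1 = 84
step 1: 84 = 3^(3 + 1) + 3; sub 4 for 3: 4^(4 + 1) + 4; = 1028; G_2 = 1028−1 = 1027
step 2: 1027 = 4^(4 + 1) + 3; sub 5 for 4: 5^(5 + 1) + 3; = 15628; G_3 = 15628−1 = 15627
step 3: 15627 = 5^(5 + 1) + 2; sub 6 for 5: 6^(6 + 1) + 2; = 279938; G_4 = 279938−1 = 279937

11, 84, 1027, 15627, 279937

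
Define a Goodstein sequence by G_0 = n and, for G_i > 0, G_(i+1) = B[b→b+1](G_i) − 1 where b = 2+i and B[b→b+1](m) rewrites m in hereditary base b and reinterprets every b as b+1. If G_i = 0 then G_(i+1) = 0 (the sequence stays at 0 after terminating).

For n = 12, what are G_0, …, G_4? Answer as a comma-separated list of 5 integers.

12, 107, 1065, 15685, 280019

base 2: 12 = 2^(2 + 1) + 2^2; at 3: 3^(3 + 1) + 3^3 = 108; next = 107
base 3: 107 = 3^(3 + 1) + 2·3^2 + 2·3 + 2; at 4: 4^(4 + 1) + 2·4^2 + 2·4 + 2 = 1066; next = 1065
base 4: 1065 = 4^(4 + 1) + 2·4^2 + 2·4 + 1; at 5: 5^(5 + 1) + 2·5^2 + 2·5 + 1 = 15686; next = 15685
base 5: 15685 = 5^(5 + 1) + 2·5^2 + 2·5; at 6: 6^(6 + 1) + 2·6^2 + 2·6 = 280020; next = 280019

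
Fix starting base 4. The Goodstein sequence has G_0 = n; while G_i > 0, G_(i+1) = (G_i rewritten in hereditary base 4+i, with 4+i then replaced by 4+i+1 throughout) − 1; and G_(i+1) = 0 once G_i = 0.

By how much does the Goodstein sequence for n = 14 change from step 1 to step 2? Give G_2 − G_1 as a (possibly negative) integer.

i=0: 14 = 3·4 + 2 (b=4); 4→5: 3·5 + 2 = 17; 17−1 = 16
i=1: 16 = 3·5 + 1 (b=5); 5→6: 3·6 + 1 = 19; 19−1 = 18

2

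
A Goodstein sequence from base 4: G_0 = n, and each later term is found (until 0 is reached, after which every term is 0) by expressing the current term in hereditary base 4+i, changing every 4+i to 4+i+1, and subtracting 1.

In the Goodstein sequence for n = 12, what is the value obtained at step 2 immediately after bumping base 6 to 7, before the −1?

17

G_0=12  [base 4] 3·4  →[4↦5]→  3·5 = 15  −1 ⇒ G_1=14
G_1=14  [base 5] 2·5 + 4  →[5↦6]→  2·6 + 4 = 16  −1 ⇒ G_2=15
G_2=15  [base 6] 2·6 + 3  →[6↦7]→  2·7 + 3 = 17  −1 ⇒ G_3=16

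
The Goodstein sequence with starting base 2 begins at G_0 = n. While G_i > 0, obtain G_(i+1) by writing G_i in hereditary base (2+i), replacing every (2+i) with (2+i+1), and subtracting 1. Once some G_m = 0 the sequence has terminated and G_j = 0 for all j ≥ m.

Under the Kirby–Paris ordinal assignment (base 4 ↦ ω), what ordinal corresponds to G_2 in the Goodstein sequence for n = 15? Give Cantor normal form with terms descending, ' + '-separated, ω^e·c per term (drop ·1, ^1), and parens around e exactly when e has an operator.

ω^(ω + 1) + ω^ω + 3

step 0: 15 = 2^(2 + 1) + 2^2 + 2 + 1; sub 3 for 2: 3^(3 + 1) + 3^3 + 3 + 1; = 112; G_1 = 112−1 = 111
step 1: 111 = 3^(3 + 1) + 3^3 + 3; sub 4 for 3: 4^(4 + 1) + 4^4 + 4; = 1284; G_2 = 1284−1 = 1283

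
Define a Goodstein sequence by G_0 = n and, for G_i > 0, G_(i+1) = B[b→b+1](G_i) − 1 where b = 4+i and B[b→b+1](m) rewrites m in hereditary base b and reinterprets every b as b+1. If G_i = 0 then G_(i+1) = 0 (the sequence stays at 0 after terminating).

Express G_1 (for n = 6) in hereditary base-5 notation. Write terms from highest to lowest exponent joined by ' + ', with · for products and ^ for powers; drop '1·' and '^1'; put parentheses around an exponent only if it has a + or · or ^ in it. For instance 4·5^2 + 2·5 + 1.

5 + 1

6 —HB4→ 4 + 2 —bump→ 5 + 2 = 7 —(−1)→ 6
6 —HB5→ 5 + 1 —bump→ 6 + 1 = 7 —(−1)→ 6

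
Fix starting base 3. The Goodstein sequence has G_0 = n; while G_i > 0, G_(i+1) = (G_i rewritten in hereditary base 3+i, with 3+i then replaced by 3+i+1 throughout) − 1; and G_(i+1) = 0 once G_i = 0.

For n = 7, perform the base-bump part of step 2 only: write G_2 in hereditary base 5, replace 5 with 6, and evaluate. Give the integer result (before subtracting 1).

10

[0] 7 ≡ 2·3 + 1 (base 3). Lift 4: 9. −1: 8.
[1] 8 ≡ 2·4 (base 4). Lift 5: 10. −1: 9.
[2] 9 ≡ 5 + 4 (base 5). Lift 6: 10. −1: 9.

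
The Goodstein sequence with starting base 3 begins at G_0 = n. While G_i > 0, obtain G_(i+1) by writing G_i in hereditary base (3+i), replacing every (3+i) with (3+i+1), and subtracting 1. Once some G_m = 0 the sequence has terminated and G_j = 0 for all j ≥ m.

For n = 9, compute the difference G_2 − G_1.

i=0: 9 = 3^2 (b=3); 3→4: 4^2 = 16; 16−1 = 15
i=1: 15 = 3·4 + 3 (b=4); 4→5: 3·5 + 3 = 18; 18−1 = 17

2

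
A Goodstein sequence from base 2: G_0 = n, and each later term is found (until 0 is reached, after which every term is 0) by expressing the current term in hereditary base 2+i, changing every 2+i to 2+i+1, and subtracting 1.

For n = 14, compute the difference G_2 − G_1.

1171

14 —HB2→ 2^(2 + 1) + 2^2 + 2 —bump→ 3^(3 + 1) + 3^3 + 3 = 111 —(−1)→ 110
110 —HB3→ 3^(3 + 1) + 3^3 + 2 —bump→ 4^(4 + 1) + 4^4 + 2 = 1282 —(−1)→ 1281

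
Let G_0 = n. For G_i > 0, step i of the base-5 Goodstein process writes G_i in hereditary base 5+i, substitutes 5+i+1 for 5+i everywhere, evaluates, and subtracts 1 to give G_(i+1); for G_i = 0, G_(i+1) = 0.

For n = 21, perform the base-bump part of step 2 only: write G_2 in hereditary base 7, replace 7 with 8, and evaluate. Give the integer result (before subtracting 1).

G_0=21  [base 5] 4·5 + 1  →[5↦6]→  4·6 + 1 = 25  −1 ⇒ G_1=24
G_1=24  [base 6] 4·6  →[6↦7]→  4·7 = 28  −1 ⇒ G_2=27

30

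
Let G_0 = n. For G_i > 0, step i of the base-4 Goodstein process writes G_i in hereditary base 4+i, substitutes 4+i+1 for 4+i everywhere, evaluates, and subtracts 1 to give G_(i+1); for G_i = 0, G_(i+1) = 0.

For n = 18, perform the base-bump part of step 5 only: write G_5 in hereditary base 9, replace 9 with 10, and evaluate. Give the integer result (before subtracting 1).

64

step 0: 18 = 4^2 + 2; sub 5 for 4: 5^2 + 2; = 27; G_1 = 27−1 = 26
step 1: 26 = 5^2 + 1; sub 6 for 5: 6^2 + 1; = 37; G_2 = 37−1 = 36
step 2: 36 = 6^2; sub 7 for 6: 7^2; = 49; G_3 = 49−1 = 48
step 3: 48 = 6·7 + 6; sub 8 for 7: 6·8 + 6; = 54; G_4 = 54−1 = 53
step 4: 53 = 6·8 + 5; sub 9 for 8: 6·9 + 5; = 59; G_5 = 59−1 = 58
step 5: 58 = 6·9 + 4; sub 10 for 9: 6·10 + 4; = 64; G_6 = 64−1 = 63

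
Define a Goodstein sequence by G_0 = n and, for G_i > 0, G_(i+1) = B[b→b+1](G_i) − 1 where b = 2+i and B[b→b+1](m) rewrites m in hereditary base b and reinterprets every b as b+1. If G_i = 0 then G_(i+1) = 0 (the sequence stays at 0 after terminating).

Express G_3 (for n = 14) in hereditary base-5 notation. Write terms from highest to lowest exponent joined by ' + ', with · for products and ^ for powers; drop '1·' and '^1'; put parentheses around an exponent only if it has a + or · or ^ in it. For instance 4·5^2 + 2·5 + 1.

G_0 = 14. HB_2(14) = 2^(2 + 1) + 2^2 + 2. Bump = 111. G_1 = 110.
G_1 = 110. HB_3(110) = 3^(3 + 1) + 3^3 + 2. Bump = 1282. G_2 = 1281.
G_2 = 1281. HB_4(1281) = 4^(4 + 1) + 4^4 + 1. Bump = 18751. G_3 = 18750.
G_3 = 18750. HB_5(18750) = 5^(5 + 1) + 5^5. Bump = 326592. G_4 = 326591.

5^(5 + 1) + 5^5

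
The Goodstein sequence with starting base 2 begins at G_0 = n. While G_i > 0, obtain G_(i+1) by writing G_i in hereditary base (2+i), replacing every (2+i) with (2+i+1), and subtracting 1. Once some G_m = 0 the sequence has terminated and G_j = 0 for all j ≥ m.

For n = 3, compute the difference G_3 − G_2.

3 —HB2→ 2 + 1 —bump→ 3 + 1 = 4 —(−1)→ 3
3 —HB3→ 3 —bump→ 4 = 4 —(−1)→ 3
3 —HB4→ 3 —bump→ 3 = 3 —(−1)→ 2

-1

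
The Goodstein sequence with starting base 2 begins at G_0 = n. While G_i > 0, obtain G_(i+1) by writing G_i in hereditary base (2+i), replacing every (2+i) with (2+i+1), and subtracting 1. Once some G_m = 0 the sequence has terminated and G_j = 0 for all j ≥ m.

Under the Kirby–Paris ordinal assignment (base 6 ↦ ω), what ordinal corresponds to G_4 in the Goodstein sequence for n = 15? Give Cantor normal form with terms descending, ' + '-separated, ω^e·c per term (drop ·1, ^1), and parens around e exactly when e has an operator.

ω^(ω + 1) + ω^ω + 1

i=0: 15 = 2^(2 + 1) + 2^2 + 2 + 1 (b=2); 2→3: 3^(3 + 1) + 3^3 + 3 + 1 = 112; 112−1 = 111
i=1: 111 = 3^(3 + 1) + 3^3 + 3 (b=3); 3→4: 4^(4 + 1) + 4^4 + 4 = 1284; 1284−1 = 1283
i=2: 1283 = 4^(4 + 1) + 4^4 + 3 (b=4); 4→5: 5^(5 + 1) + 5^5 + 3 = 18753; 18753−1 = 18752
i=3: 18752 = 5^(5 + 1) + 5^5 + 2 (b=5); 5→6: 6^(6 + 1) + 6^6 + 2 = 326594; 326594−1 = 326593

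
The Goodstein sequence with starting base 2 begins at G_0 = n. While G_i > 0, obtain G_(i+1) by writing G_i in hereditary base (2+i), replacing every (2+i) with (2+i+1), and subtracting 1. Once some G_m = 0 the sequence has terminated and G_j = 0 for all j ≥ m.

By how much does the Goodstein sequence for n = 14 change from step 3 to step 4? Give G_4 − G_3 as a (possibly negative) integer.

i=0: 14 = 2^(2 + 1) + 2^2 + 2 (b=2); 2→3: 3^(3 + 1) + 3^3 + 3 = 111; 111−1 = 110
i=1: 110 = 3^(3 + 1) + 3^3 + 2 (b=3); 3→4: 4^(4 + 1) + 4^4 + 2 = 1282; 1282−1 = 1281
i=2: 1281 = 4^(4 + 1) + 4^4 + 1 (b=4); 4→5: 5^(5 + 1) + 5^5 + 1 = 18751; 18751−1 = 18750
i=3: 18750 = 5^(5 + 1) + 5^5 (b=5); 5→6: 6^(6 + 1) + 6^6 = 326592; 326592−1 = 326591

307841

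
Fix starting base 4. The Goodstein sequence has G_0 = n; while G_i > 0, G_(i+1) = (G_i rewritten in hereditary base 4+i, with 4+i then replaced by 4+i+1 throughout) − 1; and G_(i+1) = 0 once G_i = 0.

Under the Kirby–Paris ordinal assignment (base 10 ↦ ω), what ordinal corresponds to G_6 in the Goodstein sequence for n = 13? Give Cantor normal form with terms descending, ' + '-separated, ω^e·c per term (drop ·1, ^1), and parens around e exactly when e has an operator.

G_0=13  [base 4] 3·4 + 1  →[4↦5]→  3·5 + 1 = 16  −1 ⇒ G_1=15
G_1=15  [base 5] 3·5  →[5↦6]→  3·6 = 18  −1 ⇒ G_2=17
G_2=17  [base 6] 2·6 + 5  →[6↦7]→  2·7 + 5 = 19  −1 ⇒ G_3=18
G_3=18  [base 7] 2·7 + 4  →[7↦8]→  2·8 + 4 = 20  −1 ⇒ G_4=19
G_4=19  [base 8] 2·8 + 3  →[8↦9]→  2·9 + 3 = 21  −1 ⇒ G_5=20
G_5=20  [base 9] 2·9 + 2  →[9↦10]→  2·10 + 2 = 22  −1 ⇒ G_6=21
G_6=21  [base 10] 2·10 + 1  →[10↦11]→  2·11 + 1 = 23  −1 ⇒ G_7=22

ω·2 + 1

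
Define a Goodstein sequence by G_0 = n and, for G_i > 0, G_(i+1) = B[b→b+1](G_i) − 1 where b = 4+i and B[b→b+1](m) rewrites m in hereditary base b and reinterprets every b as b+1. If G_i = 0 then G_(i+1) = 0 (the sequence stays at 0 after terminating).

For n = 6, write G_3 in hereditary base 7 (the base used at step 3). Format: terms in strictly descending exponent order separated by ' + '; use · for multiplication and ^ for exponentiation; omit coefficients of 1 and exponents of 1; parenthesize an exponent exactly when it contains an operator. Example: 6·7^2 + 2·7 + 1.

i=0: 6 = 4 + 2 (b=4); 4→5: 5 + 2 = 7; 7−1 = 6
i=1: 6 = 5 + 1 (b=5); 5→6: 6 + 1 = 7; 7−1 = 6
i=2: 6 = 6 (b=6); 6→7: 7 = 7; 7−1 = 6
i=3: 6 = 6 (b=7); 7→8: 6 = 6; 6−1 = 5

6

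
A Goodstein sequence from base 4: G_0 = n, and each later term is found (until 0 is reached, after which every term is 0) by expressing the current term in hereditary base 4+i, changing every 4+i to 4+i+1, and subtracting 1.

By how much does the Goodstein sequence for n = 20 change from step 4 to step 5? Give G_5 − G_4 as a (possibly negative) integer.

base 4: 20 = 4^2 + 4; at 5: 5^2 + 5 = 30; next = 29
base 5: 29 = 5^2 + 4; at 6: 6^2 + 4 = 40; next = 39
base 6: 39 = 6^2 + 3; at 7: 7^2 + 3 = 52; next = 51
base 7: 51 = 7^2 + 2; at 8: 8^2 + 2 = 66; next = 65
base 8: 65 = 8^2 + 1; at 9: 9^2 + 1 = 82; next = 81

16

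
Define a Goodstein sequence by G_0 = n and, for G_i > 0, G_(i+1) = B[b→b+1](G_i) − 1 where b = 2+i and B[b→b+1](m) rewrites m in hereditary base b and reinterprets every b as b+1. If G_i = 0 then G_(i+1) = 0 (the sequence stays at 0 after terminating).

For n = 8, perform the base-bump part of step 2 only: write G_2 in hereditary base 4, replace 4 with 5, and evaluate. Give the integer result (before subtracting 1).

8 —HB2→ 2^(2 + 1) —bump→ 3^(3 + 1) = 81 —(−1)→ 80
80 —HB3→ 2·3^3 + 2·3^2 + 2·3 + 2 —bump→ 2·4^4 + 2·4^2 + 2·4 + 2 = 554 —(−1)→ 553
553 —HB4→ 2·4^4 + 2·4^2 + 2·4 + 1 —bump→ 2·5^5 + 2·5^2 + 2·5 + 1 = 6311 —(−1)→ 6310

6311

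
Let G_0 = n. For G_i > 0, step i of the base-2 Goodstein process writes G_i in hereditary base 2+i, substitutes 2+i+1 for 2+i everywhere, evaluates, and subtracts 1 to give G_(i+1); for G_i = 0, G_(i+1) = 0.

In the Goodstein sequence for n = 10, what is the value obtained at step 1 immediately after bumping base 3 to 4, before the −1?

G_0 = 10. HB_2(10) = 2^(2 + 1) + 2. Bump = 84. G_1 = 83.
G_1 = 83. HB_3(83) = 3^(3 + 1) + 2. Bump = 1026. G_2 = 1025.

1026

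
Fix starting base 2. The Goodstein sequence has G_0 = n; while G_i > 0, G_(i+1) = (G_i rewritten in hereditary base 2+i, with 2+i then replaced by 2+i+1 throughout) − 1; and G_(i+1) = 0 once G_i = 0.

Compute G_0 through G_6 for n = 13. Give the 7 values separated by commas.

13, 108, 1279, 16092, 280711, 5765998, 134219479

13 —HB2→ 2^(2 + 1) + 2^2 + 1 —bump→ 3^(3 + 1) + 3^3 + 1 = 109 —(−1)→ 108
108 —HB3→ 3^(3 + 1) + 3^3 —bump→ 4^(4 + 1) + 4^4 = 1280 —(−1)→ 1279
1279 —HB4→ 4^(4 + 1) + 3·4^3 + 3·4^2 + 3·4 + 3 —bump→ 5^(5 + 1) + 3·5^3 + 3·5^2 + 3·5 + 3 = 16093 —(−1)→ 16092
16092 —HB5→ 5^(5 + 1) + 3·5^3 + 3·5^2 + 3·5 + 2 —bump→ 6^(6 + 1) + 3·6^3 + 3·6^2 + 3·6 + 2 = 280712 —(−1)→ 280711
280711 —HB6→ 6^(6 + 1) + 3·6^3 + 3·6^2 + 3·6 + 1 —bump→ 7^(7 + 1) + 3·7^3 + 3·7^2 + 3·7 + 1 = 5765999 —(−1)→ 5765998
5765998 —HB7→ 7^(7 + 1) + 3·7^3 + 3·7^2 + 3·7 —bump→ 8^(8 + 1) + 3·8^3 + 3·8^2 + 3·8 = 134219480 —(−1)→ 134219479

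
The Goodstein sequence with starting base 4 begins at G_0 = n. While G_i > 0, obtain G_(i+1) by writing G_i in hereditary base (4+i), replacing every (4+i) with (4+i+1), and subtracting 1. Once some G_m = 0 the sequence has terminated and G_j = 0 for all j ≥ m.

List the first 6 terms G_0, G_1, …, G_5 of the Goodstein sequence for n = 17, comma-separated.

17, 25, 35, 39, 43, 47

base 4: 17 = 4^2 + 1; at 5: 5^2 + 1 = 26; next = 25
base 5: 25 = 5^2; at 6: 6^2 = 36; next = 35
base 6: 35 = 5·6 + 5; at 7: 5·7 + 5 = 40; next = 39
base 7: 39 = 5·7 + 4; at 8: 5·8 + 4 = 44; next = 43
base 8: 43 = 5·8 + 3; at 9: 5·9 + 3 = 48; next = 47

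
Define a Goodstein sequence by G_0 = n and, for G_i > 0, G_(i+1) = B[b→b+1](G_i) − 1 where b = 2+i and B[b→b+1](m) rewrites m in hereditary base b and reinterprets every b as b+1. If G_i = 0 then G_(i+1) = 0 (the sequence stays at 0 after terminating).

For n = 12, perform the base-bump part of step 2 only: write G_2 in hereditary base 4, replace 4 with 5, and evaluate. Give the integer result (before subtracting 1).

15686

G_0=12  [base 2] 2^(2 + 1) + 2^2  →[2↦3]→  3^(3 + 1) + 3^3 = 108  −1 ⇒ G_1=107
G_1=107  [base 3] 3^(3 + 1) + 2·3^2 + 2·3 + 2  →[3↦4]→  4^(4 + 1) + 2·4^2 + 2·4 + 2 = 1066  −1 ⇒ G_2=1065
G_2=1065  [base 4] 4^(4 + 1) + 2·4^2 + 2·4 + 1  →[4↦5]→  5^(5 + 1) + 2·5^2 + 2·5 + 1 = 15686  −1 ⇒ G_3=15685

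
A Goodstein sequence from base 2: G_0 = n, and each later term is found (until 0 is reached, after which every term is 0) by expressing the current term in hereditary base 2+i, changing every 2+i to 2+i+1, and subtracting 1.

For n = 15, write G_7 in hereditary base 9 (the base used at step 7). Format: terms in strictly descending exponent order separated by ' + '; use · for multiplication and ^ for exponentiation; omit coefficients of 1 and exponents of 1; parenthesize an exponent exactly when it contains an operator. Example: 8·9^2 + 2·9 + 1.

i=0: 15 = 2^(2 + 1) + 2^2 + 2 + 1 (b=2); 2→3: 3^(3 + 1) + 3^3 + 3 + 1 = 112; 112−1 = 111
i=1: 111 = 3^(3 + 1) + 3^3 + 3 (b=3); 3→4: 4^(4 + 1) + 4^4 + 4 = 1284; 1284−1 = 1283
i=2: 1283 = 4^(4 + 1) + 4^4 + 3 (b=4); 4→5: 5^(5 + 1) + 5^5 + 3 = 18753; 18753−1 = 18752
i=3: 18752 = 5^(5 + 1) + 5^5 + 2 (b=5); 5→6: 6^(6 + 1) + 6^6 + 2 = 326594; 326594−1 = 326593
i=4: 326593 = 6^(6 + 1) + 6^6 + 1 (b=6); 6→7: 7^(7 + 1) + 7^7 + 1 = 6588345; 6588345−1 = 6588344
i=5: 6588344 = 7^(7 + 1) + 7^7 (b=7); 7→8: 8^(8 + 1) + 8^8 = 150994944; 150994944−1 = 150994943
i=6: 150994943 = 8^(8 + 1) + 7·8^7 + 7·8^6 + 7·8^5 + 7·8^4 + 7·8^3 + 7·8^2 + 7·8 + 7 (b=8); 8→9: 9^(9 + 1) + 7·9^7 + 7·9^6 + 7·9^5 + 7·9^4 + 7·9^3 + 7·9^2 + 7·9 + 7 = 3524450281; 3524450281−1 = 3524450280
i=7: 3524450280 = 9^(9 + 1) + 7·9^7 + 7·9^6 + 7·9^5 + 7·9^4 + 7·9^3 + 7·9^2 + 7·9 + 6 (b=9); 9→10: 10^(10 + 1) + 7·10^7 + 7·10^6 + 7·10^5 + 7·10^4 + 7·10^3 + 7·10^2 + 7·10 + 6 = 100077777776; 100077777776−1 = 100077777775

9^(9 + 1) + 7·9^7 + 7·9^6 + 7·9^5 + 7·9^4 + 7·9^3 + 7·9^2 + 7·9 + 6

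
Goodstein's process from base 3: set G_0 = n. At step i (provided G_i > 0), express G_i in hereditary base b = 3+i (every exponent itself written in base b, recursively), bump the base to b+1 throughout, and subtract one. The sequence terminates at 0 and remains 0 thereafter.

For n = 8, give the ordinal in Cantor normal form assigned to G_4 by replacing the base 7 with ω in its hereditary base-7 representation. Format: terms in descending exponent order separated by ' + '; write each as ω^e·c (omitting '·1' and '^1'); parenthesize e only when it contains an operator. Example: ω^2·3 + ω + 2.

G_0 = 8. HB_3(8) = 2·3 + 2. Bump = 10. G_1 = 9.
G_1 = 9. HB_4(9) = 2·4 + 1. Bump = 11. G_2 = 10.
G_2 = 10. HB_5(10) = 2·5. Bump = 12. G_3 = 11.
G_3 = 11. HB_6(11) = 6 + 5. Bump = 12. G_4 = 11.
G_4 = 11. HB_7(11) = 7 + 4. Bump = 12. G_5 = 11.

ω + 4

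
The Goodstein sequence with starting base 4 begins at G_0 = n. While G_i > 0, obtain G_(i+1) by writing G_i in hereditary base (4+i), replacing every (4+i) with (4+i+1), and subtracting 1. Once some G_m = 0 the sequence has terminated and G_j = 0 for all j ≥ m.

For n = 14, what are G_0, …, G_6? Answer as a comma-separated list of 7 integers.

step 0: 14 = 3·4 + 2; sub 5 for 4: 3·5 + 2; = 17; G_1 = 17−1 = 16
step 1: 16 = 3·5 + 1; sub 6 for 5: 3·6 + 1; = 19; G_2 = 19−1 = 18
step 2: 18 = 3·6; sub 7 for 6: 3·7; = 21; G_3 = 21−1 = 20
step 3: 20 = 2·7 + 6; sub 8 for 7: 2·8 + 6; = 22; G_4 = 22−1 = 21
step 4: 21 = 2·8 + 5; sub 9 for 8: 2·9 + 5; = 23; G_5 = 23−1 = 22
step 5: 22 = 2·9 + 4; sub 10 for 9: 2·10 + 4; = 24; G_6 = 24−1 = 23

14, 16, 18, 20, 21, 22, 23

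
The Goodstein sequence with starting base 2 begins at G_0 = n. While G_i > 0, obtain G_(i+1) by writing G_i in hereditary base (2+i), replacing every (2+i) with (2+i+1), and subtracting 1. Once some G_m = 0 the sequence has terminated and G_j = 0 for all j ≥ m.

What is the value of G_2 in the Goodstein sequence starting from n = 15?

1283

step 0: 15 = 2^(2 + 1) + 2^2 + 2 + 1; sub 3 for 2: 3^(3 + 1) + 3^3 + 3 + 1; = 112; G_1 = 112−1 = 111
step 1: 111 = 3^(3 + 1) + 3^3 + 3; sub 4 for 3: 4^(4 + 1) + 4^4 + 4; = 1284; G_2 = 1284−1 = 1283
step 2: 1283 = 4^(4 + 1) + 4^4 + 3; sub 5 for 4: 5^(5 + 1) + 5^5 + 3; = 18753; G_3 = 18753−1 = 18752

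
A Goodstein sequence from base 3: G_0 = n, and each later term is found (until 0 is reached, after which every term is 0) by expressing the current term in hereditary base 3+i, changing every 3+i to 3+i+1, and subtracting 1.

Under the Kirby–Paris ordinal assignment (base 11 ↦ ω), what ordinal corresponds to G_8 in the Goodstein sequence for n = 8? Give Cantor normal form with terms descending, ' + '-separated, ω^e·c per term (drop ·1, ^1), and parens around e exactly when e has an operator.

i=0: 8 = 2·3 + 2 (b=3); 3→4: 2·4 + 2 = 10; 10−1 = 9
i=1: 9 = 2·4 + 1 (b=4); 4→5: 2·5 + 1 = 11; 11−1 = 10
i=2: 10 = 2·5 (b=5); 5→6: 2·6 = 12; 12−1 = 11
i=3: 11 = 6 + 5 (b=6); 6→7: 7 + 5 = 12; 12−1 = 11
i=4: 11 = 7 + 4 (b=7); 7→8: 8 + 4 = 12; 12−1 = 11
i=5: 11 = 8 + 3 (b=8); 8→9: 9 + 3 = 12; 12−1 = 11
i=6: 11 = 9 + 2 (b=9); 9→10: 10 + 2 = 12; 12−1 = 11
i=7: 11 = 10 + 1 (b=10); 10→11: 11 + 1 = 12; 12−1 = 11

ω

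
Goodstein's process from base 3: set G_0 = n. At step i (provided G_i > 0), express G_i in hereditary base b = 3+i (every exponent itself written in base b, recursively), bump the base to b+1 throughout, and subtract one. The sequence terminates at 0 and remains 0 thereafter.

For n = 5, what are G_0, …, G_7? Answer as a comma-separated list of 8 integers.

base 3: 5 = 3 + 2; at 4: 4 + 2 = 6; next = 5
base 4: 5 = 4 + 1; at 5: 5 + 1 = 6; next = 5
base 5: 5 = 5; at 6: 6 = 6; next = 5
base 6: 5 = 5; at 7: 5 = 5; next = 4
base 7: 4 = 4; at 8: 4 = 4; next = 3
base 8: 3 = 3; at 9: 3 = 3; next = 2
base 9: 2 = 2; at 10: 2 = 2; next = 1

5, 5, 5, 5, 4, 3, 2, 1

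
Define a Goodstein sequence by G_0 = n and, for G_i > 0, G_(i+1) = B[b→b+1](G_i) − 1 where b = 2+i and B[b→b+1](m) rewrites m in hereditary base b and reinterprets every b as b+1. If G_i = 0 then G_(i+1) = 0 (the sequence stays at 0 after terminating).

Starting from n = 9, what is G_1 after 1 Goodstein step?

81

G_0 = 9. HB_2(9) = 2^(2 + 1) + 1. Bump = 82. G_1 = 81.
G_1 = 81. HB_3(81) = 3^(3 + 1). Bump = 1024. G_2 = 1023.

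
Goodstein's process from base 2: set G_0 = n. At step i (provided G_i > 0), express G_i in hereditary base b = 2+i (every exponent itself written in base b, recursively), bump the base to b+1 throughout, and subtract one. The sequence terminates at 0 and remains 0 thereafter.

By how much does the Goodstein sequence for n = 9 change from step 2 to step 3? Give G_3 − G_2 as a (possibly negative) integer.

[0] 9 ≡ 2^(2 + 1) + 1 (base 2). Lift 3: 82. −1: 81.
[1] 81 ≡ 3^(3 + 1) (base 3). Lift 4: 1024. −1: 1023.
[2] 1023 ≡ 3·4^4 + 3·4^3 + 3·4^2 + 3·4 + 3 (base 4). Lift 5: 9843. −1: 9842.

8819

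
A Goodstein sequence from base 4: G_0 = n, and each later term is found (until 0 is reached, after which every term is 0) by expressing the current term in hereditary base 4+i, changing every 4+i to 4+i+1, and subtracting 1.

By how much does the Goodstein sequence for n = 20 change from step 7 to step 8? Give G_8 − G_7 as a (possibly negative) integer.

8

20 —HB4→ 4^2 + 4 —bump→ 5^2 + 5 = 30 —(−1)→ 29
29 —HB5→ 5^2 + 4 —bump→ 6^2 + 4 = 40 —(−1)→ 39
39 —HB6→ 6^2 + 3 —bump→ 7^2 + 3 = 52 —(−1)→ 51
51 —HB7→ 7^2 + 2 —bump→ 8^2 + 2 = 66 —(−1)→ 65
65 —HB8→ 8^2 + 1 —bump→ 9^2 + 1 = 82 —(−1)→ 81
81 —HB9→ 9^2 —bump→ 10^2 = 100 —(−1)→ 99
99 —HB10→ 9·10 + 9 —bump→ 9·11 + 9 = 108 —(−1)→ 107
107 —HB11→ 9·11 + 8 —bump→ 9·12 + 8 = 116 —(−1)→ 115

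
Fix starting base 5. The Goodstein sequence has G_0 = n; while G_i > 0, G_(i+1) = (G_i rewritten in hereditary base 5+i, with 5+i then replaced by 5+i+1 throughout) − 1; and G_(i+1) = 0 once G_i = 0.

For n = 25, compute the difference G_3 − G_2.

G_0=25  [base 5] 5^2  →[5↦6]→  6^2 = 36  −1 ⇒ G_1=35
G_1=35  [base 6] 5·6 + 5  →[6↦7]→  5·7 + 5 = 40  −1 ⇒ G_2=39
G_2=39  [base 7] 5·7 + 4  →[7↦8]→  5·8 + 4 = 44  −1 ⇒ G_3=43

4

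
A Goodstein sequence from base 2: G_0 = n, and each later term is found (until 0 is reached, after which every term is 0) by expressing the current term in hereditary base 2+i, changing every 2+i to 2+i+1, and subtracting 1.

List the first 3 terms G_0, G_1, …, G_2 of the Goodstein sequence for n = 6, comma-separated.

G_0=6  [base 2] 2^2 + 2  →[2↦3]→  3^3 + 3 = 30  −1 ⇒ G_1=29
G_1=29  [base 3] 3^3 + 2  →[3↦4]→  4^4 + 2 = 258  −1 ⇒ G_2=257

6, 29, 257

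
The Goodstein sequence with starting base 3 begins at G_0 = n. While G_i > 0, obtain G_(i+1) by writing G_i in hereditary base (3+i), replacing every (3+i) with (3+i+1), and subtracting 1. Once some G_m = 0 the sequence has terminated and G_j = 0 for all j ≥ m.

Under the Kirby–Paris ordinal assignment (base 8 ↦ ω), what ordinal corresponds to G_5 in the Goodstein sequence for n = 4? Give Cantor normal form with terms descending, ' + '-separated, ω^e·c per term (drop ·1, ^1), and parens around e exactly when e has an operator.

1

4 —HB3→ 3 + 1 —bump→ 4 + 1 = 5 —(−1)→ 4
4 —HB4→ 4 —bump→ 5 = 5 —(−1)→ 4
4 —HB5→ 4 —bump→ 4 = 4 —(−1)→ 3
3 —HB6→ 3 —bump→ 3 = 3 —(−1)→ 2
2 —HB7→ 2 —bump→ 2 = 2 —(−1)→ 1
1 —HB8→ 1 —bump→ 1 = 1 —(−1)→ 0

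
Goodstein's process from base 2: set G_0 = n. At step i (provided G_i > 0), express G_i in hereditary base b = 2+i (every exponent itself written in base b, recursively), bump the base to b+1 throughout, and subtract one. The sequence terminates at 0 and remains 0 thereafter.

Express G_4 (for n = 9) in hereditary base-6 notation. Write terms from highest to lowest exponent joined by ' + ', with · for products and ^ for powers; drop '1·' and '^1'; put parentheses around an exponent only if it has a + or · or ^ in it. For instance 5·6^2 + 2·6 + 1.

(0) 9|_2 = 2^(2 + 1) + 1 ↦ 3^(3 + 1) + 1|_3 = 82 ⇒ 81
(1) 81|_3 = 3^(3 + 1) ↦ 4^(4 + 1)|_4 = 1024 ⇒ 1023
(2) 1023|_4 = 3·4^4 + 3·4^3 + 3·4^2 + 3·4 + 3 ↦ 3·5^5 + 3·5^3 + 3·5^2 + 3·5 + 3|_5 = 9843 ⇒ 9842
(3) 9842|_5 = 3·5^5 + 3·5^3 + 3·5^2 + 3·5 + 2 ↦ 3·6^6 + 3·6^3 + 3·6^2 + 3·6 + 2|_6 = 140744 ⇒ 140743
(4) 140743|_6 = 3·6^6 + 3·6^3 + 3·6^2 + 3·6 + 1 ↦ 3·7^7 + 3·7^3 + 3·7^2 + 3·7 + 1|_7 = 2471827 ⇒ 2471826

3·6^6 + 3·6^3 + 3·6^2 + 3·6 + 1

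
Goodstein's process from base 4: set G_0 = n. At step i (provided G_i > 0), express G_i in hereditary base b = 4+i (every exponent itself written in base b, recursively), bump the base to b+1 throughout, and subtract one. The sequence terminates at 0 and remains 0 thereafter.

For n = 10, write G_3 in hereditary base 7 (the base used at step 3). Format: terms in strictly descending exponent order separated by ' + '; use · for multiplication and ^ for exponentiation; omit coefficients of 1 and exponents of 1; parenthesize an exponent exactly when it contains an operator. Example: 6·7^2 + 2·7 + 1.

7 + 6

(0) 10|_4 = 2·4 + 2 ↦ 2·5 + 2|_5 = 12 ⇒ 11
(1) 11|_5 = 2·5 + 1 ↦ 2·6 + 1|_6 = 13 ⇒ 12
(2) 12|_6 = 2·6 ↦ 2·7|_7 = 14 ⇒ 13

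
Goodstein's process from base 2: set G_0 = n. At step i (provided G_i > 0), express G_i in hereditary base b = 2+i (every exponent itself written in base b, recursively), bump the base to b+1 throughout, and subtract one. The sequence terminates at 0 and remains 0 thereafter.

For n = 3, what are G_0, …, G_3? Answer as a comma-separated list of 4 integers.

step 0: 3 = 2 + 1; sub 3 for 2: 3 + 1; = 4; G_1 = 4−1 = 3
step 1: 3 = 3; sub 4 for 3: 4; = 4; G_2 = 4−1 = 3
step 2: 3 = 3; sub 5 for 4: 3; = 3; G_3 = 3−1 = 2

3, 3, 3, 2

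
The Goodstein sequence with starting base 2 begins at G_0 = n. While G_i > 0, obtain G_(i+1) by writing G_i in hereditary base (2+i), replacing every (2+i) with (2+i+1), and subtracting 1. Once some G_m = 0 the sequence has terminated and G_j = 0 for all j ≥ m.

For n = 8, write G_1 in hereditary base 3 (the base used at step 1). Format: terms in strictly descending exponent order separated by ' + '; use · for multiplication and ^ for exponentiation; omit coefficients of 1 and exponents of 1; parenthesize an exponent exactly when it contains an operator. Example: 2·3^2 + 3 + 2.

i=0: 8 = 2^(2 + 1) (b=2); 2→3: 3^(3 + 1) = 81; 81−1 = 80
i=1: 80 = 2·3^3 + 2·3^2 + 2·3 + 2 (b=3); 3→4: 2·4^4 + 2·4^2 + 2·4 + 2 = 554; 554−1 = 553

2·3^3 + 2·3^2 + 2·3 + 2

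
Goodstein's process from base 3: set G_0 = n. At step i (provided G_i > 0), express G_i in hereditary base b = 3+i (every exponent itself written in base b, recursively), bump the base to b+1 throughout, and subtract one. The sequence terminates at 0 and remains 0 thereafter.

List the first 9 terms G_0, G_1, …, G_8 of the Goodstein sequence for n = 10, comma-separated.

step 0: 10 = 3^2 + 1; sub 4 for 3: 4^2 + 1; = 17; G_1 = 17−1 = 16
step 1: 16 = 4^2; sub 5 for 4: 5^2; = 25; G_2 = 25−1 = 24
step 2: 24 = 4·5 + 4; sub 6 for 5: 4·6 + 4; = 28; G_3 = 28−1 = 27
step 3: 27 = 4·6 + 3; sub 7 for 6: 4·7 + 3; = 31; G_4 = 31−1 = 30
step 4: 30 = 4·7 + 2; sub 8 for 7: 4·8 + 2; = 34; G_5 = 34−1 = 33
step 5: 33 = 4·8 + 1; sub 9 for 8: 4·9 + 1; = 37; G_6 = 37−1 = 36
step 6: 36 = 4·9; sub 10 for 9: 4·10; = 40; G_7 = 40−1 = 39
step 7: 39 = 3·10 + 9; sub 11 for 10: 3·11 + 9; = 42; G_8 = 42−1 = 41

10, 16, 24, 27, 30, 33, 36, 39, 41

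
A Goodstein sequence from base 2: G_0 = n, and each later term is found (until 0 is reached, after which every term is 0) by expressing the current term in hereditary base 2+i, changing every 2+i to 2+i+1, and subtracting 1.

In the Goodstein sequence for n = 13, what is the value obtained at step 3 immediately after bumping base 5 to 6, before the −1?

280712

[0] 13 ≡ 2^(2 + 1) + 2^2 + 1 (base 2). Lift 3: 109. −1: 108.
[1] 108 ≡ 3^(3 + 1) + 3^3 (base 3). Lift 4: 1280. −1: 1279.
[2] 1279 ≡ 4^(4 + 1) + 3·4^3 + 3·4^2 + 3·4 + 3 (base 4). Lift 5: 16093. −1: 16092.
[3] 16092 ≡ 5^(5 + 1) + 3·5^3 + 3·5^2 + 3·5 + 2 (base 5). Lift 6: 280712. −1: 280711.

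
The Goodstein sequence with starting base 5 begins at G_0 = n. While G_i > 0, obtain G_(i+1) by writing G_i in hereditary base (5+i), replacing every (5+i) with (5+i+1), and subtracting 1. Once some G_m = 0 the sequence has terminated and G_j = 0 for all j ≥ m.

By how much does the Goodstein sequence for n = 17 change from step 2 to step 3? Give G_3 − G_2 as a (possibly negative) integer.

i=0: 17 = 3·5 + 2 (b=5); 5→6: 3·6 + 2 = 20; 20−1 = 19
i=1: 19 = 3·6 + 1 (b=6); 6→7: 3·7 + 1 = 22; 22−1 = 21
i=2: 21 = 3·7 (b=7); 7→8: 3·8 = 24; 24−1 = 23

2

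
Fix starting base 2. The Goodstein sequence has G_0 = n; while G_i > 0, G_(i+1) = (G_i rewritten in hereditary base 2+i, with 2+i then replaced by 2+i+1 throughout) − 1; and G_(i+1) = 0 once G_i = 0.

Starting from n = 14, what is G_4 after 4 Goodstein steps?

14 —HB2→ 2^(2 + 1) + 2^2 + 2 —bump→ 3^(3 + 1) + 3^3 + 3 = 111 —(−1)→ 110
110 —HB3→ 3^(3 + 1) + 3^3 + 2 —bump→ 4^(4 + 1) + 4^4 + 2 = 1282 —(−1)→ 1281
1281 —HB4→ 4^(4 + 1) + 4^4 + 1 —bump→ 5^(5 + 1) + 5^5 + 1 = 18751 —(−1)→ 18750
18750 —HB5→ 5^(5 + 1) + 5^5 —bump→ 6^(6 + 1) + 6^6 = 326592 —(−1)→ 326591
326591 —HB6→ 6^(6 + 1) + 5·6^5 + 5·6^4 + 5·6^3 + 5·6^2 + 5·6 + 5 —bump→ 7^(7 + 1) + 5·7^5 + 5·7^4 + 5·7^3 + 5·7^2 + 5·7 + 5 = 5862841 —(−1)→ 5862840

326591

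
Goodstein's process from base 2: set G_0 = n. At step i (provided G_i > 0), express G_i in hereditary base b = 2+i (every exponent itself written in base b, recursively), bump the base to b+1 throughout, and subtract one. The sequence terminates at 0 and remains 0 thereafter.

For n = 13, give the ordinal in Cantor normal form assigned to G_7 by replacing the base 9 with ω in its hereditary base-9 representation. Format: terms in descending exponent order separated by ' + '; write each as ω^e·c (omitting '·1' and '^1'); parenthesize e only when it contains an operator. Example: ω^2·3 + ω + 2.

ω^(ω + 1) + ω^3·3 + ω^2·3 + ω·2 + 6

G_0 = 13. HB_2(13) = 2^(2 + 1) + 2^2 + 1. Bump = 109. G_1 = 108.
G_1 = 108. HB_3(108) = 3^(3 + 1) + 3^3. Bump = 1280. G_2 = 1279.
G_2 = 1279. HB_4(1279) = 4^(4 + 1) + 3·4^3 + 3·4^2 + 3·4 + 3. Bump = 16093. G_3 = 16092.
G_3 = 16092. HB_5(16092) = 5^(5 + 1) + 3·5^3 + 3·5^2 + 3·5 + 2. Bump = 280712. G_4 = 280711.
G_4 = 280711. HB_6(280711) = 6^(6 + 1) + 3·6^3 + 3·6^2 + 3·6 + 1. Bump = 5765999. G_5 = 5765998.
G_5 = 5765998. HB_7(5765998) = 7^(7 + 1) + 3·7^3 + 3·7^2 + 3·7. Bump = 134219480. G_6 = 134219479.
G_6 = 134219479. HB_8(134219479) = 8^(8 + 1) + 3·8^3 + 3·8^2 + 2·8 + 7. Bump = 3486786856. G_7 = 3486786855.
G_7 = 3486786855. HB_9(3486786855) = 9^(9 + 1) + 3·9^3 + 3·9^2 + 2·9 + 6. Bump = 100000003326. G_8 = 100000003325.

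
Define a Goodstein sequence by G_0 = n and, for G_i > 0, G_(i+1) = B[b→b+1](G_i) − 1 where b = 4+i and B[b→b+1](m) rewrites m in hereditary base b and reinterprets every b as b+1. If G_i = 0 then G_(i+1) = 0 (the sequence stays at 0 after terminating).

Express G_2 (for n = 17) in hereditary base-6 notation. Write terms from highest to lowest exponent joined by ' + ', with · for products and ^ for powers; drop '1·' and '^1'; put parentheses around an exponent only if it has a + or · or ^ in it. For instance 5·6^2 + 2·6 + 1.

17 —HB4→ 4^2 + 1 —bump→ 5^2 + 1 = 26 —(−1)→ 25
25 —HB5→ 5^2 —bump→ 6^2 = 36 —(−1)→ 35
35 —HB6→ 5·6 + 5 —bump→ 5·7 + 5 = 40 —(−1)→ 39

5·6 + 5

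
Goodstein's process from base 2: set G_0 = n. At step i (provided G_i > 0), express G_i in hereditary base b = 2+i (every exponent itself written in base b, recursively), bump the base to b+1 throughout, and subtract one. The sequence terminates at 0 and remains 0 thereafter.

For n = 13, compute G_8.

100000003325

step 0: 13 = 2^(2 + 1) + 2^2 + 1; sub 3 for 2: 3^(3 + 1) + 3^3 + 1; = 109; G_1 = 109−1 = 108
step 1: 108 = 3^(3 + 1) + 3^3; sub 4 for 3: 4^(4 + 1) + 4^4; = 1280; G_2 = 1280−1 = 1279
step 2: 1279 = 4^(4 + 1) + 3·4^3 + 3·4^2 + 3·4 + 3; sub 5 for 4: 5^(5 + 1) + 3·5^3 + 3·5^2 + 3·5 + 3; = 16093; G_3 = 16093−1 = 16092
step 3: 16092 = 5^(5 + 1) + 3·5^3 + 3·5^2 + 3·5 + 2; sub 6 for 5: 6^(6 + 1) + 3·6^3 + 3·6^2 + 3·6 + 2; = 280712; G_4 = 280712−1 = 280711
step 4: 280711 = 6^(6 + 1) + 3·6^3 + 3·6^2 + 3·6 + 1; sub 7 for 6: 7^(7 + 1) + 3·7^3 + 3·7^2 + 3·7 + 1; = 5765999; G_5 = 5765999−1 = 5765998
step 5: 5765998 = 7^(7 + 1) + 3·7^3 + 3·7^2 + 3·7; sub 8 for 7: 8^(8 + 1) + 3·8^3 + 3·8^2 + 3·8; = 134219480; G_6 = 134219480−1 = 134219479
step 6: 134219479 = 8^(8 + 1) + 3·8^3 + 3·8^2 + 2·8 + 7; sub 9 for 8: 9^(9 + 1) + 3·9^3 + 3·9^2 + 2·9 + 7; = 3486786856; G_7 = 3486786856−1 = 3486786855
step 7: 3486786855 = 9^(9 + 1) + 3·9^3 + 3·9^2 + 2·9 + 6; sub 10 for 9: 10^(10 + 1) + 3·10^3 + 3·10^2 + 2·10 + 6; = 100000003326; G_8 = 100000003326−1 = 100000003325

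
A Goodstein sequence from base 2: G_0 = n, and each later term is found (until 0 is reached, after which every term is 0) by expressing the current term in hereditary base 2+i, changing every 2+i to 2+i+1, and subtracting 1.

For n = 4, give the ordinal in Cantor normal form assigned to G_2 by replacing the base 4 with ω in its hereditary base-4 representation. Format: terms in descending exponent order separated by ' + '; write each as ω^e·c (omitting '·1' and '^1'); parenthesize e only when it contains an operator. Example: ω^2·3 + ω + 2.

ω^2·2 + ω·2 + 1

[0] 4 ≡ 2^2 (base 2). Lift 3: 27. −1: 26.
[1] 26 ≡ 2·3^2 + 2·3 + 2 (base 3). Lift 4: 42. −1: 41.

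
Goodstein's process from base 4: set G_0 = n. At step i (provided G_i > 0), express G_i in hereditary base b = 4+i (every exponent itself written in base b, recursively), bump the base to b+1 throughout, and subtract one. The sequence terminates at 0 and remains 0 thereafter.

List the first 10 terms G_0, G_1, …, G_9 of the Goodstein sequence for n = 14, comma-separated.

[0] 14 ≡ 3·4 + 2 (base 4). Lift 5: 17. −1: 16.
[1] 16 ≡ 3·5 + 1 (base 5). Lift 6: 19. −1: 18.
[2] 18 ≡ 3·6 (base 6). Lift 7: 21. −1: 20.
[3] 20 ≡ 2·7 + 6 (base 7). Lift 8: 22. −1: 21.
[4] 21 ≡ 2·8 + 5 (base 8). Lift 9: 23. −1: 22.
[5] 22 ≡ 2·9 + 4 (base 9). Lift 10: 24. −1: 23.
[6] 23 ≡ 2·10 + 3 (base 10). Lift 11: 25. −1: 24.
[7] 24 ≡ 2·11 + 2 (base 11). Lift 12: 26. −1: 25.
[8] 25 ≡ 2·12 + 1 (base 12). Lift 13: 27. −1: 26.

14, 16, 18, 20, 21, 22, 23, 24, 25, 26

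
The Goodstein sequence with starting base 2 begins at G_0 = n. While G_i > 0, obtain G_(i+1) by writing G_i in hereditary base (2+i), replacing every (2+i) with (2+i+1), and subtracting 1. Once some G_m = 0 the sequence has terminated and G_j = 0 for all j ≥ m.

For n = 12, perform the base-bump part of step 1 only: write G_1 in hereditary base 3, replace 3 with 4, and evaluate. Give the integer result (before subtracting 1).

1066

12 —HB2→ 2^(2 + 1) + 2^2 —bump→ 3^(3 + 1) + 3^3 = 108 —(−1)→ 107
107 —HB3→ 3^(3 + 1) + 2·3^2 + 2·3 + 2 —bump→ 4^(4 + 1) + 2·4^2 + 2·4 + 2 = 1066 —(−1)→ 1065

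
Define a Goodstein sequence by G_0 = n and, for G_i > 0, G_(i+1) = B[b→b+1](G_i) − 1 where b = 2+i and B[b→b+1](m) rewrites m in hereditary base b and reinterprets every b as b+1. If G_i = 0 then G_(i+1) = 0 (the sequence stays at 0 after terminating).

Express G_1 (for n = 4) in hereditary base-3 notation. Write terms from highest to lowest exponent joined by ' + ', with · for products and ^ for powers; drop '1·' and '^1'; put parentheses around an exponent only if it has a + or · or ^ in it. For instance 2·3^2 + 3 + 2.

2·3^2 + 2·3 + 2

step 0: 4 = 2^2; sub 3 for 2: 3^3; = 27; G_1 = 27−1 = 26
step 1: 26 = 2·3^2 + 2·3 + 2; sub 4 for 3: 2·4^2 + 2·4 + 2; = 42; G_2 = 42−1 = 41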